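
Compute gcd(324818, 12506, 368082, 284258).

338

gcd(324818, 12506): 324818 = 25·12506 + 12168; 12506 = 1·12168 + 338; 12168 = 36·338 + 0 → 338
gcd(338, 368082): 368082 = 1089·338 + 0 → 338
gcd(338, 284258): 284258 = 841·338 + 0 → 338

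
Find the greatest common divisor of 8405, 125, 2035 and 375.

8405 = 5 · 41²; 125 = 5³; 2035 = 5 · 11 · 37; 375 = 3 · 5³
gcd takes min exponent of each prime: 5 = 5

5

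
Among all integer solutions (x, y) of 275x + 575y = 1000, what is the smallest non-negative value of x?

12

Reduce mod 575: 275x ≡ 1000 (mod 575). With g = gcd(275, 575) = 25 dividing 1000, divide through: 11x ≡ 40 (mod 23).
Since gcd(11, 23) = 1, x ≡ 40·(11)⁻¹ ≡ 12 (mod 23). Smallest non-negative: 12.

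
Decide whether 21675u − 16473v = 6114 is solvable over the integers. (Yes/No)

No

By Bézout, 21675u − 16473v = 6114 has integer solutions iff gcd(21675, 16473) | 6114.
Euclid: 21675 = 1·16473 + 5202; 16473 = 3·5202 + 867; 5202 = 6·867 + 0. gcd = 867; 6114 mod 867 = 45. No.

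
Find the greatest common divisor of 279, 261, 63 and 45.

9

gcd(279, 261): 279 = 1·261 + 18; 261 = 14·18 + 9; 18 = 2·9 + 0 → 9
gcd(9, 63): 63 = 7·9 + 0 → 9
gcd(9, 45): 45 = 5·9 + 0 → 9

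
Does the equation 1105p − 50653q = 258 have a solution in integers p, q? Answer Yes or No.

Yes

By Bézout, 1105p − 50653q = 258 has integer solutions iff gcd(1105, 50653) | 258.
Euclid: 50653 = 45·1105 + 928; 1105 = 1·928 + 177; 928 = 5·177 + 43; 177 = 4·43 + 5; 43 = 8·5 + 3; 5 = 1·3 + 2; 3 = 1·2 + 1; 2 = 2·1 + 0. gcd = 1; 258 mod 1 = 0. Yes.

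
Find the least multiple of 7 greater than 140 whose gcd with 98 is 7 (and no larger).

161

98 = 7·14. Any m with gcd(m, 98) = 7 is a multiple of 7, say 7s, with s coprime to 14.
Need s > 140/7, so s ≥ 21. First s ≥ 21 with gcd(s, 14) = 1 is s = 23. Thus m = 7·23 = 161.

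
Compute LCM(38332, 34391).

188325116

gcd first: 38332 = 1·34391 + 3941; 34391 = 8·3941 + 2863; 3941 = 1·2863 + 1078; 2863 = 2·1078 + 707; 1078 = 1·707 + 371; 707 = 1·371 + 336; 371 = 1·336 + 35; 336 = 9·35 + 21; 35 = 1·21 + 14; 21 = 1·14 + 7; 14 = 2·7 + 0 → gcd = 7
lcm = 38332·34391/gcd = 1318275812/7 = 188325116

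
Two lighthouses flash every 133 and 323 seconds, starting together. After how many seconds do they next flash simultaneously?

gcd first: 323 = 2·133 + 57; 133 = 2·57 + 19; 57 = 3·19 + 0 → gcd = 19
lcm = 133·323/gcd = 42959/19 = 2261

2261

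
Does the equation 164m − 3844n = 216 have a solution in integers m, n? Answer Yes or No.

Yes

By Bézout, 164m − 3844n = 216 has integer solutions iff gcd(164, 3844) | 216.
Euclid: 3844 = 23·164 + 72; 164 = 2·72 + 20; 72 = 3·20 + 12; 20 = 1·12 + 8; 12 = 1·8 + 4; 8 = 2·4 + 0. gcd = 4; 216 mod 4 = 0. Yes.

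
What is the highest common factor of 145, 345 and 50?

145 = 5 · 29; 345 = 3 · 5 · 23; 50 = 2 · 5²
gcd takes min exponent of each prime: 5 = 5

5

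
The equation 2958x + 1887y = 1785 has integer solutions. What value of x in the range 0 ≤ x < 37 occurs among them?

14

Euclid: 2958 = 1·1887 + 1071; 1887 = 1·1071 + 816; 1071 = 1·816 + 255; 816 = 3·255 + 51; 255 = 5·51 + 0 → gcd = 51; 1785 = 51·35.
Back-substitution yields 2958·(-7) + 1887·(11) = 51, so one solution is x = -7·35 = -245, y = 11·35 = 385.
Solutions in x differ by 1887/51 = 37; the one in [0, 37) is -245 mod 37 = 14.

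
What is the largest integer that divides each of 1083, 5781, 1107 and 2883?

gcd(1083, 5781): 5781 = 5·1083 + 366; 1083 = 2·366 + 351; 366 = 1·351 + 15; 351 = 23·15 + 6; 15 = 2·6 + 3; 6 = 2·3 + 0 → 3
gcd(3, 1107): 1107 = 369·3 + 0 → 3
gcd(3, 2883): 2883 = 961·3 + 0 → 3

3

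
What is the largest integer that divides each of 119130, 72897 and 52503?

gcd(119130, 72897): 119130 = 1·72897 + 46233; 72897 = 1·46233 + 26664; 46233 = 1·26664 + 19569; 26664 = 1·19569 + 7095; 19569 = 2·7095 + 5379; 7095 = 1·5379 + 1716; 5379 = 3·1716 + 231; 1716 = 7·231 + 99; 231 = 2·99 + 33; 99 = 3·33 + 0 → 33
gcd(33, 52503): 52503 = 1591·33 + 0 → 33

33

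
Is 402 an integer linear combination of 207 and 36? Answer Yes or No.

No

gcd(207, 36): 207 = 5·36 + 27; 36 = 1·27 + 9; 27 = 3·9 + 0 → 9
9 does not divide 402, so a solution does not exist.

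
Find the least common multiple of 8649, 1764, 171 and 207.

740804148

lcm(8649, 1764) = 8649·1764/gcd = 15256836/9 = 1695204
lcm(1695204, 171) = 1695204·171/gcd = 289879884/9 = 32208876
lcm(32208876, 207) = 32208876·207/gcd = 6667237332/9 = 740804148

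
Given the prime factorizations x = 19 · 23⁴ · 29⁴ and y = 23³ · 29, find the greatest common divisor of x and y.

min exponent per shared prime: 23³ · 29 = 352843

352843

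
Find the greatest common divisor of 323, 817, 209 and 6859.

19

gcd(323, 817): 817 = 2·323 + 171; 323 = 1·171 + 152; 171 = 1·152 + 19; 152 = 8·19 + 0 → 19
gcd(19, 209): 209 = 11·19 + 0 → 19
gcd(19, 6859): 6859 = 361·19 + 0 → 19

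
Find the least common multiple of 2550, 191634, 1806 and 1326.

318692132850

lcm(2550, 191634) = 2550·191634/gcd = 488666700/6 = 81444450
lcm(81444450, 1806) = 81444450·1806/gcd = 147088676700/6 = 24514779450
lcm(24514779450, 1326) = 24514779450·1326/gcd = 32506597550700/102 = 318692132850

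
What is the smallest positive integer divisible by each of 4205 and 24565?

20659165

gcd first: 24565 = 5·4205 + 3540; 4205 = 1·3540 + 665; 3540 = 5·665 + 215; 665 = 3·215 + 20; 215 = 10·20 + 15; 20 = 1·15 + 5; 15 = 3·5 + 0 → gcd = 5
lcm = 4205·24565/gcd = 103295825/5 = 20659165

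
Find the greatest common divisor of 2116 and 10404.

2116 = 2² · 23²
10404 = 2² · 3² · 17²
Common: 2² = 4

4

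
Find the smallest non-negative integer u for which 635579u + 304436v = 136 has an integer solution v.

7740

Reduce mod 304436: 635579u ≡ 136 (mod 304436). With g = gcd(635579, 304436) = 17 dividing 136, divide through: 37387u ≡ 8 (mod 17908).
Since gcd(37387, 17908) = 1, u ≡ 8·(37387)⁻¹ ≡ 7740 (mod 17908). Smallest non-negative: 7740.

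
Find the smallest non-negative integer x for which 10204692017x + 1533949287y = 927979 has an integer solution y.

25688

Reduce mod 1533949287: 10204692017x ≡ 927979 (mod 1533949287). With g = gcd(10204692017, 1533949287) = 48841 dividing 927979, divide through: 208937x ≡ 19 (mod 31407).
Since gcd(208937, 31407) = 1, x ≡ 19·(208937)⁻¹ ≡ 25688 (mod 31407). Smallest non-negative: 25688.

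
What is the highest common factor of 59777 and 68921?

1

59777 = 23² · 113
68921 = 41³
Common: 1 = 1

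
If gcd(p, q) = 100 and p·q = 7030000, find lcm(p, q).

70300

gcd·lcm = product, so lcm = 7030000/100 = 70300.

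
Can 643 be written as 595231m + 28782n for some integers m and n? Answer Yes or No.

By Bézout, 595231m + 28782n = 643 has integer solutions iff gcd(595231, 28782) | 643.
Euclid: 595231 = 20·28782 + 19591; 28782 = 1·19591 + 9191; 19591 = 2·9191 + 1209; 9191 = 7·1209 + 728; 1209 = 1·728 + 481; 728 = 1·481 + 247; 481 = 1·247 + 234; 247 = 1·234 + 13; 234 = 18·13 + 0. gcd = 13; 643 mod 13 = 6. No.

No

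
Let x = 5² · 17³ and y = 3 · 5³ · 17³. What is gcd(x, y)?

min exponent per shared prime: 5² · 17³ = 122825

122825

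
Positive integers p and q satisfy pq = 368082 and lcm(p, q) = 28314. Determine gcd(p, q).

From gcd × lcm = pq: gcd = 368082 / 28314 = 13.

13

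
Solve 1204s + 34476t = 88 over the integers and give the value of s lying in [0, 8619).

Euclid: 34476 = 28·1204 + 764; 1204 = 1·764 + 440; 764 = 1·440 + 324; 440 = 1·324 + 116; 324 = 2·116 + 92; 116 = 1·92 + 24; 92 = 3·24 + 20; 24 = 1·20 + 4; 20 = 5·4 + 0 → gcd = 4; 88 = 4·22.
Back-substitution yields 1204·(1489) + 34476·(-52) = 4, so one solution is s = 1489·22 = 32758, t = -52·22 = -1144.
Solutions in s differ by 34476/4 = 8619; the one in [0, 8619) is 32758 mod 8619 = 6901.

6901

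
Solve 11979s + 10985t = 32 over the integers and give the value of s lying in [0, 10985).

8178

Reduce mod 10985: 11979s ≡ 32 (mod 10985). With g = gcd(11979, 10985) = 1 dividing 32, divide through: 11979s ≡ 32 (mod 10985).
Since gcd(11979, 10985) = 1, s ≡ 32·(11979)⁻¹ ≡ 8178 (mod 10985). Smallest non-negative: 8178.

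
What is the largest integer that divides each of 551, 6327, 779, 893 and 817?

19

551 = 19 · 29; 6327 = 3² · 19 · 37; 779 = 19 · 41; 893 = 19 · 47; 817 = 19 · 43
gcd takes min exponent of each prime: 19 = 19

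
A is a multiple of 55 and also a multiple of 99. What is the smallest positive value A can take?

495

gcd first: 99 = 1·55 + 44; 55 = 1·44 + 11; 44 = 4·11 + 0 → gcd = 11
lcm = 55·99/gcd = 5445/11 = 495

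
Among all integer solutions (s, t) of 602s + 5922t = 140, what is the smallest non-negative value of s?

256

gcd(602, 5922) = 14 (Euclid: 5922 = 9·602 + 504; 602 = 1·504 + 98; 504 = 5·98 + 14; 98 = 7·14 + 0), and 14 | 140.
Extended Euclid: 602·(-59) + 5922·(6) = 14. Scale by 10: s₀ = -590.
General solution s = s₀ + 423k; reducing mod 423 gives s = 256 (and t = -26).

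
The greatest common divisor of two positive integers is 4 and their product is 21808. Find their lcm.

gcd·lcm = product, so lcm = 21808/4 = 5452.

5452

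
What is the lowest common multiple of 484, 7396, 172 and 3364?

lcm(484, 7396) = 484·7396/gcd = 3579664/4 = 894916
lcm(894916, 172) = 894916·172/gcd = 153925552/172 = 894916
lcm(894916, 3364) = 894916·3364/gcd = 3010497424/4 = 752624356

752624356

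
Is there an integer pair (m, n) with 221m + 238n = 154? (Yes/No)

No

By Bézout, 221m + 238n = 154 has integer solutions iff gcd(221, 238) | 154.
Euclid: 238 = 1·221 + 17; 221 = 13·17 + 0. gcd = 17; 154 mod 17 = 1. No.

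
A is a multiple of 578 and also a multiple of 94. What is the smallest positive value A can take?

578 = 2 · 17²; 94 = 2 · 47
max exponents: 2 · 17² · 47 = 27166

27166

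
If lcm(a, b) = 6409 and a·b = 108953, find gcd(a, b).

From gcd × lcm = ab: gcd = 108953 / 6409 = 17.

17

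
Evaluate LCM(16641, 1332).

2462868

gcd first: 16641 = 12·1332 + 657; 1332 = 2·657 + 18; 657 = 36·18 + 9; 18 = 2·9 + 0 → gcd = 9
lcm = 16641·1332/gcd = 22165812/9 = 2462868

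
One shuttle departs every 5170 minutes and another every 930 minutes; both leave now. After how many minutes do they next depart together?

gcd first: 5170 = 5·930 + 520; 930 = 1·520 + 410; 520 = 1·410 + 110; 410 = 3·110 + 80; 110 = 1·80 + 30; 80 = 2·30 + 20; 30 = 1·20 + 10; 20 = 2·10 + 0 → gcd = 10
lcm = 5170·930/gcd = 4808100/10 = 480810

480810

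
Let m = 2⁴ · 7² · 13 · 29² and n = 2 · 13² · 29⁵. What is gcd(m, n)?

min exponent per shared prime: 2 · 13 · 29² = 21866

21866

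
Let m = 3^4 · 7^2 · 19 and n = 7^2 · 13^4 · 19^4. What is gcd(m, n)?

min exponent per shared prime: 7^2 · 19 = 931

931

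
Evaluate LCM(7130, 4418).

15750170

7130 = 2 · 5 · 23 · 31; 4418 = 2 · 47²
max exponents: 2 · 5 · 23 · 31 · 47² = 15750170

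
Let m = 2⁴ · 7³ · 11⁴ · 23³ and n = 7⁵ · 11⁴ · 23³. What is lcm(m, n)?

max exponent per prime: 2⁴ · 7⁵ · 11⁴ · 23³ = 47903189582864

47903189582864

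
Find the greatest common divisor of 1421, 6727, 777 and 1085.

7

1421 = 7² · 29; 6727 = 7 · 31²; 777 = 3 · 7 · 37; 1085 = 5 · 7 · 31
gcd takes min exponent of each prime: 7 = 7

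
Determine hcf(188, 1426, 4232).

2

188 = 2² · 47; 1426 = 2 · 23 · 31; 4232 = 2³ · 23²
gcd takes min exponent of each prime: 2 = 2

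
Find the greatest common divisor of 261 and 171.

Euclid: 261 = 1·171 + 90; 171 = 1·90 + 81; 90 = 1·81 + 9; 81 = 9·9 + 0. Last nonzero remainder: 9.

9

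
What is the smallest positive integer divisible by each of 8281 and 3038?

513422

8281 = 7² · 13²; 3038 = 2 · 7² · 31
max exponents: 2 · 7² · 13² · 31 = 513422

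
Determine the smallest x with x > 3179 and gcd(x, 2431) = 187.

Multiples of 187 above 3179: 187·18, 187·19, … . Need the cofactor coprime to 2431/187 = 13.
Checking s = 18, 19, … the first with gcd(s, 13) = 1 is s = 18, giving 3366.

3366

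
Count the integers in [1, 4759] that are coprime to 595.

Prime factors of 595: 5, 7, 17. Count integers ≤ 4759 divisible by none of them.
By inclusion–exclusion: 4759 − ⌊4759/5⌋ − ⌊4759/7⌋ − ⌊4759/17⌋ + ⌊4759/35⌋ + ⌊4759/85⌋ + ⌊4759/119⌋ − ⌊4759/595⌋ = 3072.

3072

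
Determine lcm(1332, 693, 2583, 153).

lcm(1332, 693) = 1332·693/gcd = 923076/9 = 102564
lcm(102564, 2583) = 102564·2583/gcd = 264922812/63 = 4205124
lcm(4205124, 153) = 4205124·153/gcd = 643383972/9 = 71487108

71487108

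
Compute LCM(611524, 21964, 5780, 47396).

2381885980

lcm(611524, 21964) = 611524·21964/gcd = 13431513136/1156 = 11618956
lcm(11618956, 5780) = 11618956·5780/gcd = 67157565680/1156 = 58094780
lcm(58094780, 47396) = 58094780·47396/gcd = 2753460192880/1156 = 2381885980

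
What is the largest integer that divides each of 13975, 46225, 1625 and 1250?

gcd(13975, 46225): 46225 = 3·13975 + 4300; 13975 = 3·4300 + 1075; 4300 = 4·1075 + 0 → 1075
gcd(1075, 1625): 1625 = 1·1075 + 550; 1075 = 1·550 + 525; 550 = 1·525 + 25; 525 = 21·25 + 0 → 25
gcd(25, 1250): 1250 = 50·25 + 0 → 25

25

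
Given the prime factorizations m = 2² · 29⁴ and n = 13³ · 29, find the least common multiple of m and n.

6215585428

max exponent per prime: 2² · 13³ · 29⁴ = 6215585428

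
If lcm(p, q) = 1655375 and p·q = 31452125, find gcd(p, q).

gcd·lcm = product, so gcd = 31452125/1655375 = 19.

19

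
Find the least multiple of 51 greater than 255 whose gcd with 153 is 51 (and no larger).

357

gcd(a, 153) = 51 forces 51 | a; write a = 51s. Then gcd(51s, 51·3) = 51·gcd(s, 3), so need gcd(s, 3) = 1.
51s > 255 gives s ≥ 6. The least s ≥ 6 coprime to 3 is 7, so a = 51·7 = 357.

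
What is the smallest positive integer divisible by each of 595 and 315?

595 = 5 · 7 · 17; 315 = 3² · 5 · 7
max exponents: 3² · 5 · 7 · 17 = 5355

5355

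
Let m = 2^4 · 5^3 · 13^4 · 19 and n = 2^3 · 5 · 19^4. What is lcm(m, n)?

7444196162000

max exponent per prime: 2^4 · 5^3 · 13^4 · 19^4 = 7444196162000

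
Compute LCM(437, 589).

13547

gcd first: 589 = 1·437 + 152; 437 = 2·152 + 133; 152 = 1·133 + 19; 133 = 7·19 + 0 → gcd = 19
lcm = 437·589/gcd = 257393/19 = 13547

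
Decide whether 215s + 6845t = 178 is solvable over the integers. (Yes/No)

No

gcd(215, 6845): 6845 = 31·215 + 180; 215 = 1·180 + 35; 180 = 5·35 + 5; 35 = 7·5 + 0 → 5
5 does not divide 178, so a solution does not exist.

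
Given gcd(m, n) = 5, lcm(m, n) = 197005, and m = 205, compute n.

Using mn = gcd(m,n)·lcm(m,n) = 5·197005 = 985025, we get n = 985025/205 = 4805.

4805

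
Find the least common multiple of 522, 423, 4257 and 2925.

3771489150

lcm(522, 423) = 522·423/gcd = 220806/9 = 24534
lcm(24534, 4257) = 24534·4257/gcd = 104441238/9 = 11604582
lcm(11604582, 2925) = 11604582·2925/gcd = 33943402350/9 = 3771489150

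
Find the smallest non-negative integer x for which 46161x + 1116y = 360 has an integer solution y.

56

gcd(46161, 1116) = 9 (Euclid: 46161 = 41·1116 + 405; 1116 = 2·405 + 306; 405 = 1·306 + 99; 306 = 3·99 + 9; 99 = 11·9 + 0), and 9 | 360.
Extended Euclid: 46161·(-11) + 1116·(455) = 9. Scale by 40: x₀ = -440.
General solution x = x₀ + 124t; reducing mod 124 gives x = 56 (and y = -2316).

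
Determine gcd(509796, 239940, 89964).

36

509796 = 2² · 3² · 7² · 17²; 239940 = 2² · 3² · 5 · 31 · 43; 89964 = 2² · 3³ · 7² · 17
gcd takes min exponent of each prime: 2² · 3² = 36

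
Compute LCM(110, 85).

1870

gcd first: 110 = 1·85 + 25; 85 = 3·25 + 10; 25 = 2·10 + 5; 10 = 2·5 + 0 → gcd = 5
lcm = 110·85/gcd = 9350/5 = 1870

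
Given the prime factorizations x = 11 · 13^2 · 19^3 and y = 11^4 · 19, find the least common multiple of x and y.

16971422611

max exponent per prime: 11^4 · 13^2 · 19^3 = 16971422611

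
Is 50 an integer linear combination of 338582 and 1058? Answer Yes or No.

gcd(338582, 1058): 338582 = 320·1058 + 22; 1058 = 48·22 + 2; 22 = 11·2 + 0 → 2
2 divides 50, so a solution exists.

Yes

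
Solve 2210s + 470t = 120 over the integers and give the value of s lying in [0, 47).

Euclid: 2210 = 4·470 + 330; 470 = 1·330 + 140; 330 = 2·140 + 50; 140 = 2·50 + 40; 50 = 1·40 + 10; 40 = 4·10 + 0 → gcd = 10; 120 = 10·12.
Back-substitution yields 2210·(10) + 470·(-47) = 10, so one solution is s = 10·12 = 120, t = -47·12 = -564.
Solutions in s differ by 470/10 = 47; the one in [0, 47) is 120 mod 47 = 26.

26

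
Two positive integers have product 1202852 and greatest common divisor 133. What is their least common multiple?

9044

For any two positive integers, gcd × lcm equals their product. Hence lcm = 1202852 / 133 = 9044.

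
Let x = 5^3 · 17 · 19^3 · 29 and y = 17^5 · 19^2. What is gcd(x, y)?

min exponent per shared prime: 17 · 19^2 = 6137

6137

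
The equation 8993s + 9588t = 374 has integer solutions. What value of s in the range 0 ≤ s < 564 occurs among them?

gcd(8993, 9588) = 17 (Euclid: 9588 = 1·8993 + 595; 8993 = 15·595 + 68; 595 = 8·68 + 51; 68 = 1·51 + 17; 51 = 3·17 + 0), and 17 | 374.
Extended Euclid: 8993·(145) + 9588·(-136) = 17. Scale by 22: s₀ = 3190.
General solution s = s₀ + 564k; reducing mod 564 gives s = 370 (and t = -347).

370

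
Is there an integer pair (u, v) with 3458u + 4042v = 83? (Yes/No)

gcd(3458, 4042): 4042 = 1·3458 + 584; 3458 = 5·584 + 538; 584 = 1·538 + 46; 538 = 11·46 + 32; 46 = 1·32 + 14; 32 = 2·14 + 4; 14 = 3·4 + 2; 4 = 2·2 + 0 → 2
2 does not divide 83, so a solution does not exist.

No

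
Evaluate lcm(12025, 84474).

12025 = 5² · 13 · 37; 84474 = 2 · 3² · 13 · 19²
max exponents: 2 · 3² · 5² · 13 · 19² · 37 = 78138450

78138450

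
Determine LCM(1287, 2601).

371943

1287 = 3² · 11 · 13; 2601 = 3² · 17²
max exponents: 3² · 11 · 13 · 17² = 371943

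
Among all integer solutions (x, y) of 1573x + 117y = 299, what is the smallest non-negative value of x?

8

gcd(1573, 117) = 13 (Euclid: 1573 = 13·117 + 52; 117 = 2·52 + 13; 52 = 4·13 + 0), and 13 | 299.
Extended Euclid: 1573·(-2) + 117·(27) = 13. Scale by 23: x₀ = -46.
General solution x = x₀ + 9t; reducing mod 9 gives x = 8 (and y = -105).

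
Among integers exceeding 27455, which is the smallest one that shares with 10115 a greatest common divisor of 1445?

28900

10115 = 1445·7. Any x with gcd(x, 10115) = 1445 is a multiple of 1445, say 1445s, with s coprime to 7.
Need s > 27455/1445, so s ≥ 20. First s ≥ 20 with gcd(s, 7) = 1 is s = 20. Thus x = 1445·20 = 28900.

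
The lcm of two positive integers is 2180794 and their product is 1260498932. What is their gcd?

From gcd × lcm = uv: gcd = 1260498932 / 2180794 = 578.

578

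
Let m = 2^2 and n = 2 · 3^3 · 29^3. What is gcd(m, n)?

min exponent per shared prime: 2 = 2

2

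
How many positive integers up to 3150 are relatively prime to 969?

1872

969 = 3·17·19. Inclusion–exclusion on these primes:
3150 − ⌊3150/3⌋ − ⌊3150/17⌋ − ⌊3150/19⌋ + ⌊3150/51⌋ + ⌊3150/57⌋ + ⌊3150/323⌋ − ⌊3150/969⌋ = 1872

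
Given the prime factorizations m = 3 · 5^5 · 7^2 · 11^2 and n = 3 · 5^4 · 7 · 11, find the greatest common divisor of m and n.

144375

min exponent per shared prime: 3 · 5^4 · 7 · 11 = 144375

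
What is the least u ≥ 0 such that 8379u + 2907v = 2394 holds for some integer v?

gcd(8379, 2907) = 171 (Euclid: 8379 = 2·2907 + 2565; 2907 = 1·2565 + 342; 2565 = 7·342 + 171; 342 = 2·171 + 0), and 171 | 2394.
Extended Euclid: 8379·(8) + 2907·(-23) = 171. Scale by 14: u₀ = 112.
General solution u = u₀ + 17t; reducing mod 17 gives u = 10 (and v = -28).

10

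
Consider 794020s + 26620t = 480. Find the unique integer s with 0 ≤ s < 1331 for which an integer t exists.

gcd(794020, 26620) = 20 (Euclid: 794020 = 29·26620 + 22040; 26620 = 1·22040 + 4580; 22040 = 4·4580 + 3720; 4580 = 1·3720 + 860; 3720 = 4·860 + 280; 860 = 3·280 + 20; 280 = 14·20 + 0), and 20 | 480.
Extended Euclid: 794020·(-93) + 26620·(2774) = 20. Scale by 24: s₀ = -2232.
General solution s = s₀ + 1331k; reducing mod 1331 gives s = 430 (and t = -12826).

430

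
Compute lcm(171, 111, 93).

171 = 3² · 19; 111 = 3 · 37; 93 = 3 · 31
lcm takes max exponent of each prime: 3² · 19 · 31 · 37 = 196137

196137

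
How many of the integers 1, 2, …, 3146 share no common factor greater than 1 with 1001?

2262

Prime factors of 1001: 7, 11, 13. Count integers ≤ 3146 divisible by none of them.
By inclusion–exclusion: 3146 − ⌊3146/7⌋ − ⌊3146/11⌋ − ⌊3146/13⌋ + ⌊3146/77⌋ + ⌊3146/91⌋ + ⌊3146/143⌋ − ⌊3146/1001⌋ = 2262.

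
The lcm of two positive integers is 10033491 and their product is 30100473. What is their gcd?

gcd·lcm = product, so gcd = 30100473/10033491 = 3.

3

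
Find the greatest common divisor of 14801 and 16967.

14801 = 19² · 41
16967 = 19² · 47
Common: 19² = 361

361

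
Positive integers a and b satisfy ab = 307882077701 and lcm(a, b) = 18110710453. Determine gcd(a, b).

17

From gcd × lcm = ab: gcd = 307882077701 / 18110710453 = 17.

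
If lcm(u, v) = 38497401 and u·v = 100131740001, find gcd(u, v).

From gcd × lcm = uv: gcd = 100131740001 / 38497401 = 2601.

2601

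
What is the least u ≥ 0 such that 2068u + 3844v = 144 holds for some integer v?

883

Euclid: 3844 = 1·2068 + 1776; 2068 = 1·1776 + 292; 1776 = 6·292 + 24; 292 = 12·24 + 4; 24 = 6·4 + 0 → gcd = 4; 144 = 4·36.
Back-substitution yields 2068·(158) + 3844·(-85) = 4, so one solution is u = 158·36 = 5688, v = -85·36 = -3060.
Solutions in u differ by 3844/4 = 961; the one in [0, 961) is 5688 mod 961 = 883.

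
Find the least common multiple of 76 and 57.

76 = 2² · 19; 57 = 3 · 19
max exponents: 2² · 3 · 19 = 228

228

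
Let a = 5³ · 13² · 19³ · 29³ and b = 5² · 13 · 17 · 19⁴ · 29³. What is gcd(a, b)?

54367349075

min exponent per shared prime: 5² · 13 · 19³ · 29³ = 54367349075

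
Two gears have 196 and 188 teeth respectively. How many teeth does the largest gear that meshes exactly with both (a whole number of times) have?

Euclid: 196 = 1·188 + 8; 188 = 23·8 + 4; 8 = 2·4 + 0. Last nonzero remainder: 4.

4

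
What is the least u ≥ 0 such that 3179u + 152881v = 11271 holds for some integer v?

244

Euclid: 152881 = 48·3179 + 289; 3179 = 11·289 + 0 → gcd = 289; 11271 = 289·39.
Back-substitution yields 3179·(-48) + 152881·(1) = 289, so one solution is u = -48·39 = -1872, v = 1·39 = 39.
Solutions in u differ by 152881/289 = 529; the one in [0, 529) is -1872 mod 529 = 244.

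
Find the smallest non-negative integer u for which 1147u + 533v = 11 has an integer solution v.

gcd(1147, 533) = 1 (Euclid: 1147 = 2·533 + 81; 533 = 6·81 + 47; 81 = 1·47 + 34; 47 = 1·34 + 13; 34 = 2·13 + 8; 13 = 1·8 + 5; 8 = 1·5 + 3; 5 = 1·3 + 2; 3 = 1·2 + 1; 2 = 2·1 + 0), and 1 | 11.
Extended Euclid: 1147·(204) + 533·(-439) = 1. Scale by 11: u₀ = 2244.
General solution u = u₀ + 533t; reducing mod 533 gives u = 112 (and v = -241).

112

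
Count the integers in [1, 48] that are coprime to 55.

Prime factors of 55: 5, 11. Count integers ≤ 48 divisible by none of them.
By inclusion–exclusion: 48 − ⌊48/5⌋ − ⌊48/11⌋ + ⌊48/55⌋ = 35.

35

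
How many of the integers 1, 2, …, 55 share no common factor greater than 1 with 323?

50

323 = 17·19. Inclusion–exclusion on these primes:
55 − ⌊55/17⌋ − ⌊55/19⌋ + ⌊55/323⌋ = 50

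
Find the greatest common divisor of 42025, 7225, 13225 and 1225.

25

gcd(42025, 7225): 42025 = 5·7225 + 5900; 7225 = 1·5900 + 1325; 5900 = 4·1325 + 600; 1325 = 2·600 + 125; 600 = 4·125 + 100; 125 = 1·100 + 25; 100 = 4·25 + 0 → 25
gcd(25, 13225): 13225 = 529·25 + 0 → 25
gcd(25, 1225): 1225 = 49·25 + 0 → 25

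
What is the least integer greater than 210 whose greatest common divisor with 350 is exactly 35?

245

Multiples of 35 above 210: 35·7, 35·8, … . Need the cofactor coprime to 350/35 = 10.
Checking s = 7, 8, … the first with gcd(s, 10) = 1 is s = 7, giving 245.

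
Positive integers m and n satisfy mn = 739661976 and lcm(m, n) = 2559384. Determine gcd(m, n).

gcd·lcm = product, so gcd = 739661976/2559384 = 289.

289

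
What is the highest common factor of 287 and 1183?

287 = 7 · 41
1183 = 7 · 13²
Common: 7 = 7

7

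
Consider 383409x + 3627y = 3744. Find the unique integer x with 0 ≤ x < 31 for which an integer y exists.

Reduce mod 3627: 383409x ≡ 3744 (mod 3627). With g = gcd(383409, 3627) = 117 dividing 3744, divide through: 3277x ≡ 32 (mod 31).
Since gcd(3277, 31) = 1, x ≡ 32·(3277)⁻¹ ≡ 24 (mod 31). Smallest non-negative: 24.

24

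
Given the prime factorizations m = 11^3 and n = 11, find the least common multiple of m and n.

max exponent per prime: 11^3 = 1331

1331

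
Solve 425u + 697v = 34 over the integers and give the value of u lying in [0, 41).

5

Reduce mod 697: 425u ≡ 34 (mod 697). With g = gcd(425, 697) = 17 dividing 34, divide through: 25u ≡ 2 (mod 41).
Since gcd(25, 41) = 1, u ≡ 2·(25)⁻¹ ≡ 5 (mod 41). Smallest non-negative: 5.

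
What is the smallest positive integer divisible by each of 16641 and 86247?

16641 = 3² · 43²; 86247 = 3² · 7 · 37²
max exponents: 3² · 7 · 37² · 43² = 159470703

159470703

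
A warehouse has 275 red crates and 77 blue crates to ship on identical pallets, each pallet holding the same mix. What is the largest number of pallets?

11

Euclid: 275 = 3·77 + 44; 77 = 1·44 + 33; 44 = 1·33 + 11; 33 = 3·11 + 0. Last nonzero remainder: 11.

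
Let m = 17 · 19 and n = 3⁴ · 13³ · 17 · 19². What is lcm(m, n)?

max exponent per prime: 3⁴ · 13³ · 17 · 19² = 1092122109

1092122109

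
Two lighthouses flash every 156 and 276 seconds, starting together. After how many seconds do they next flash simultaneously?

156 = 2² · 3 · 13; 276 = 2² · 3 · 23
max exponents: 2² · 3 · 13 · 23 = 3588

3588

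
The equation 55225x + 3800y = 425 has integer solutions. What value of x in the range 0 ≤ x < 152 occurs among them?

gcd(55225, 3800) = 25 (Euclid: 55225 = 14·3800 + 2025; 3800 = 1·2025 + 1775; 2025 = 1·1775 + 250; 1775 = 7·250 + 25; 250 = 10·25 + 0), and 25 | 425.
Extended Euclid: 55225·(-15) + 3800·(218) = 25. Scale by 17: x₀ = -255.
General solution x = x₀ + 152t; reducing mod 152 gives x = 49 (and y = -712).

49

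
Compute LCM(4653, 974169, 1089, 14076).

lcm(4653, 974169) = 4653·974169/gcd = 4532808357/423 = 10715859
lcm(10715859, 1089) = 10715859·1089/gcd = 11669570451/99 = 117874449
lcm(117874449, 14076) = 117874449·14076/gcd = 1659200744124/9 = 184355638236

184355638236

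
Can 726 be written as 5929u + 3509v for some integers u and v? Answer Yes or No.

Yes

By Bézout, 5929u + 3509v = 726 has integer solutions iff gcd(5929, 3509) | 726.
Euclid: 5929 = 1·3509 + 2420; 3509 = 1·2420 + 1089; 2420 = 2·1089 + 242; 1089 = 4·242 + 121; 242 = 2·121 + 0. gcd = 121; 726 mod 121 = 0. Yes.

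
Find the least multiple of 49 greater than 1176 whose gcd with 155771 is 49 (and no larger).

155771 = 49·3179. Any t with gcd(t, 155771) = 49 is a multiple of 49, say 49s, with s coprime to 3179.
Need s > 1176/49, so s ≥ 25. First s ≥ 25 with gcd(s, 3179) = 1 is s = 25. Thus t = 49·25 = 1225.

1225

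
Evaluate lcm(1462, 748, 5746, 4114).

1462 = 2 · 17 · 43; 748 = 2² · 11 · 17; 5746 = 2 · 13² · 17; 4114 = 2 · 11² · 17
lcm takes max exponent of each prime: 2² · 11² · 13² · 17 · 43 = 59792876

59792876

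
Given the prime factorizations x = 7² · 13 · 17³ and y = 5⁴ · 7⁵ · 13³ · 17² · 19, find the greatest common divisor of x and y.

min exponent per shared prime: 7² · 13 · 17² = 184093

184093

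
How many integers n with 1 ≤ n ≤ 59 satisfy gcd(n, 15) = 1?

32

15 = 3·5. Inclusion–exclusion on these primes:
59 − ⌊59/3⌋ − ⌊59/5⌋ + ⌊59/15⌋ = 32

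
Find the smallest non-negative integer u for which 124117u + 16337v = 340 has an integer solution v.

gcd(124117, 16337) = 17 (Euclid: 124117 = 7·16337 + 9758; 16337 = 1·9758 + 6579; 9758 = 1·6579 + 3179; 6579 = 2·3179 + 221; 3179 = 14·221 + 85; 221 = 2·85 + 51; 85 = 1·51 + 34; 51 = 1·34 + 17; 34 = 2·17 + 0), and 17 | 340.
Extended Euclid: 124117·(-370) + 16337·(2811) = 17. Scale by 20: u₀ = -7400.
General solution u = u₀ + 961t; reducing mod 961 gives u = 288 (and v = -2188).

288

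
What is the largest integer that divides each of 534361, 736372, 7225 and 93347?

289

gcd(534361, 736372): 736372 = 1·534361 + 202011; 534361 = 2·202011 + 130339; 202011 = 1·130339 + 71672; 130339 = 1·71672 + 58667; 71672 = 1·58667 + 13005; 58667 = 4·13005 + 6647; 13005 = 1·6647 + 6358; 6647 = 1·6358 + 289; 6358 = 22·289 + 0 → 289
gcd(289, 7225): 7225 = 25·289 + 0 → 289
gcd(289, 93347): 93347 = 323·289 + 0 → 289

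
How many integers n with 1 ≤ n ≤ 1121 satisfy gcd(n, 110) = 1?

408

Prime factors of 110: 2, 5, 11. Count integers ≤ 1121 divisible by none of them.
By inclusion–exclusion: 1121 − ⌊1121/2⌋ − ⌊1121/5⌋ − ⌊1121/11⌋ + ⌊1121/10⌋ + ⌊1121/22⌋ + ⌊1121/55⌋ − ⌊1121/110⌋ = 408.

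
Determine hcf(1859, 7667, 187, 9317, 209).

1859 = 11 · 13²; 7667 = 11 · 17 · 41; 187 = 11 · 17; 9317 = 7 · 11³; 209 = 11 · 19
gcd takes min exponent of each prime: 11 = 11

11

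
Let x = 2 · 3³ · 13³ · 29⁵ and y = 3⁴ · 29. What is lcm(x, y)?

7300205085186

max exponent per prime: 2 · 3⁴ · 13³ · 29⁵ = 7300205085186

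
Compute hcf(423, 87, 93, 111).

3

423 = 3² · 47; 87 = 3 · 29; 93 = 3 · 31; 111 = 3 · 37
gcd takes min exponent of each prime: 3 = 3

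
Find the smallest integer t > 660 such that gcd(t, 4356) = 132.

924

gcd(t, 4356) = 132 forces 132 | t; write t = 132s. Then gcd(132s, 132·33) = 132·gcd(s, 33), so need gcd(s, 33) = 1.
132s > 660 gives s ≥ 6. The least s ≥ 6 coprime to 33 is 7, so t = 132·7 = 924.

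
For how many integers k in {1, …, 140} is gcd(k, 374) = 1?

60

Prime factors of 374: 2, 11, 17. Count integers ≤ 140 divisible by none of them.
By inclusion–exclusion: 140 − ⌊140/2⌋ − ⌊140/11⌋ − ⌊140/17⌋ + ⌊140/22⌋ + ⌊140/34⌋ + ⌊140/187⌋ − ⌊140/374⌋ = 60.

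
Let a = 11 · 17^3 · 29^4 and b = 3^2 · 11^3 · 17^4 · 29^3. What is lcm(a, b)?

707633267667579

max exponent per prime: 3^2 · 11^3 · 17^4 · 29^4 = 707633267667579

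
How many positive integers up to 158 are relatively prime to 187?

Prime factors of 187: 11, 17. Count integers ≤ 158 divisible by none of them.
By inclusion–exclusion: 158 − ⌊158/11⌋ − ⌊158/17⌋ + ⌊158/187⌋ = 135.

135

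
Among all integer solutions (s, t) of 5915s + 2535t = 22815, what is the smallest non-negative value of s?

0

Reduce mod 2535: 5915s ≡ 22815 (mod 2535). With g = gcd(5915, 2535) = 845 dividing 22815, divide through: 7s ≡ 27 (mod 3).
Since gcd(7, 3) = 1, s ≡ 27·(7)⁻¹ ≡ 0 (mod 3). Smallest non-negative: 0.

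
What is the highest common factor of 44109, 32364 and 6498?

44109 = 3² · 13² · 29; 32364 = 2² · 3² · 29 · 31; 6498 = 2 · 3² · 19²
gcd takes min exponent of each prime: 3² = 9

9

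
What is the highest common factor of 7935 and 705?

7935 = 3 · 5 · 23²
705 = 3 · 5 · 47
Common: 3 · 5 = 15

15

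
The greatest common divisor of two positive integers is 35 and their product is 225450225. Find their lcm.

6441435

gcd·lcm = product, so lcm = 225450225/35 = 6441435.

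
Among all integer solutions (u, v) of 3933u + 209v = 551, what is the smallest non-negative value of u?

2

Reduce mod 209: 3933u ≡ 551 (mod 209). With g = gcd(3933, 209) = 19 dividing 551, divide through: 207u ≡ 29 (mod 11).
Since gcd(207, 11) = 1, u ≡ 29·(207)⁻¹ ≡ 2 (mod 11). Smallest non-negative: 2.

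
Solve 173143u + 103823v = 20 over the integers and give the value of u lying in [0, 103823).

Euclid: 173143 = 1·103823 + 69320; 103823 = 1·69320 + 34503; 69320 = 2·34503 + 314; 34503 = 109·314 + 277; 314 = 1·277 + 37; 277 = 7·37 + 18; 37 = 2·18 + 1; 18 = 18·1 + 0 → gcd = 1; 20 = 1·20.
Back-substitution yields 173143·(5621) + 103823·(-9374) = 1, so one solution is u = 5621·20 = 112420, v = -9374·20 = -187480.
Solutions in u differ by 103823/1 = 103823; the one in [0, 103823) is 112420 mod 103823 = 8597.

8597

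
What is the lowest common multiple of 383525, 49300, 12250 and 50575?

108621950500

lcm(383525, 49300) = 383525·49300/gcd = 18907782500/725 = 26079700
lcm(26079700, 12250) = 26079700·12250/gcd = 319476325000/50 = 6389526500
lcm(6389526500, 50575) = 6389526500·50575/gcd = 323150302737500/2975 = 108621950500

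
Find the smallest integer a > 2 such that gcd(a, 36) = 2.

10

gcd(a, 36) = 2 forces 2 | a; write a = 2s. Then gcd(2s, 2·18) = 2·gcd(s, 18), so need gcd(s, 18) = 1.
2s > 2 gives s ≥ 2. The least s ≥ 2 coprime to 18 is 5, so a = 2·5 = 10.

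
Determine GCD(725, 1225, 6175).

25

725 = 5² · 29; 1225 = 5² · 7²; 6175 = 5² · 13 · 19
gcd takes min exponent of each prime: 5² = 25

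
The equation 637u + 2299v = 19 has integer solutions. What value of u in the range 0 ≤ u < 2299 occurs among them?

Euclid: 2299 = 3·637 + 388; 637 = 1·388 + 249; 388 = 1·249 + 139; 249 = 1·139 + 110; 139 = 1·110 + 29; 110 = 3·29 + 23; 29 = 1·23 + 6; 23 = 3·6 + 5; 6 = 1·5 + 1; 5 = 5·1 + 0 → gcd = 1; 19 = 1·19.
Back-substitution yields 637·(-397) + 2299·(110) = 1, so one solution is u = -397·19 = -7543, v = 110·19 = 2090.
Solutions in u differ by 2299/1 = 2299; the one in [0, 2299) is -7543 mod 2299 = 1653.

1653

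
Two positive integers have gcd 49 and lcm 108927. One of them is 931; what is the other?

5733

Using ab = gcd(a,b)·lcm(a,b) = 49·108927 = 5337423, we get b = 5337423/931 = 5733.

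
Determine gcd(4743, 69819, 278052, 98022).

gcd(4743, 69819): 69819 = 14·4743 + 3417; 4743 = 1·3417 + 1326; 3417 = 2·1326 + 765; 1326 = 1·765 + 561; 765 = 1·561 + 204; 561 = 2·204 + 153; 204 = 1·153 + 51; 153 = 3·51 + 0 → 51
gcd(51, 278052): 278052 = 5452·51 + 0 → 51
gcd(51, 98022): 98022 = 1922·51 + 0 → 51

51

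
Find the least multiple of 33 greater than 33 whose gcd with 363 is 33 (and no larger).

Multiples of 33 above 33: 33·2, 33·3, … . Need the cofactor coprime to 363/33 = 11.
Checking s = 2, 3, … the first with gcd(s, 11) = 1 is s = 2, giving 66.

66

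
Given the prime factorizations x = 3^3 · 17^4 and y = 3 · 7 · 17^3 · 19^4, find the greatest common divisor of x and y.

min exponent per shared prime: 3 · 17^3 = 14739

14739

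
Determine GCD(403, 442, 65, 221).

13

403 = 13 · 31; 442 = 2 · 13 · 17; 65 = 5 · 13; 221 = 13 · 17
gcd takes min exponent of each prime: 13 = 13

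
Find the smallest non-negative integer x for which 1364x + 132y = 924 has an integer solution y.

0

Euclid: 1364 = 10·132 + 44; 132 = 3·44 + 0 → gcd = 44; 924 = 44·21.
Back-substitution yields 1364·(1) + 132·(-10) = 44, so one solution is x = 1·21 = 21, y = -10·21 = -210.
Solutions in x differ by 132/44 = 3; the one in [0, 3) is 21 mod 3 = 0.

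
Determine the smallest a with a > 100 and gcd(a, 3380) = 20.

gcd(a, 3380) = 20 forces 20 | a; write a = 20s. Then gcd(20s, 20·169) = 20·gcd(s, 169), so need gcd(s, 169) = 1.
20s > 100 gives s ≥ 6. The least s ≥ 6 coprime to 169 is 6, so a = 20·6 = 120.

120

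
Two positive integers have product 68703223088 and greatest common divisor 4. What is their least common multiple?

17175805772

For any two positive integers, gcd × lcm equals their product. Hence lcm = 68703223088 / 4 = 17175805772.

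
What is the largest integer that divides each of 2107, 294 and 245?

gcd(2107, 294): 2107 = 7·294 + 49; 294 = 6·49 + 0 → 49
gcd(49, 245): 245 = 5·49 + 0 → 49

49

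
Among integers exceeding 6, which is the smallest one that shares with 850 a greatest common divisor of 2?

8

850 = 2·425. Any k with gcd(k, 850) = 2 is a multiple of 2, say 2s, with s coprime to 425.
Need s > 6/2, so s ≥ 4. First s ≥ 4 with gcd(s, 425) = 1 is s = 4. Thus k = 2·4 = 8.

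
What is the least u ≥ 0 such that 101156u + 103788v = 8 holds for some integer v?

Reduce mod 103788: 101156u ≡ 8 (mod 103788). With g = gcd(101156, 103788) = 4 dividing 8, divide through: 25289u ≡ 2 (mod 25947).
Since gcd(25289, 25947) = 1, u ≡ 2·(25289)⁻¹ ≡ 12382 (mod 25947). Smallest non-negative: 12382.

12382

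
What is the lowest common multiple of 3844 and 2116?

2033476

gcd first: 3844 = 1·2116 + 1728; 2116 = 1·1728 + 388; 1728 = 4·388 + 176; 388 = 2·176 + 36; 176 = 4·36 + 32; 36 = 1·32 + 4; 32 = 8·4 + 0 → gcd = 4
lcm = 3844·2116/gcd = 8133904/4 = 2033476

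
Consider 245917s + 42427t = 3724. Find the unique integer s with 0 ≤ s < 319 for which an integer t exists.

83

gcd(245917, 42427) = 133 (Euclid: 245917 = 5·42427 + 33782; 42427 = 1·33782 + 8645; 33782 = 3·8645 + 7847; 8645 = 1·7847 + 798; 7847 = 9·798 + 665; 798 = 1·665 + 133; 665 = 5·133 + 0), and 133 | 3724.
Extended Euclid: 245917·(-54) + 42427·(313) = 133. Scale by 28: s₀ = -1512.
General solution s = s₀ + 319k; reducing mod 319 gives s = 83 (and t = -481).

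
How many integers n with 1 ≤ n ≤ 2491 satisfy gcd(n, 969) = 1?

969 = 3·17·19. Inclusion–exclusion on these primes:
2491 − ⌊2491/3⌋ − ⌊2491/17⌋ − ⌊2491/19⌋ + ⌊2491/51⌋ + ⌊2491/57⌋ + ⌊2491/323⌋ − ⌊2491/969⌋ = 1480

1480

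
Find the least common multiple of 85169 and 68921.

5869932649

gcd first: 85169 = 1·68921 + 16248; 68921 = 4·16248 + 3929; 16248 = 4·3929 + 532; 3929 = 7·532 + 205; 532 = 2·205 + 122; 205 = 1·122 + 83; 122 = 1·83 + 39; 83 = 2·39 + 5; 39 = 7·5 + 4; 5 = 1·4 + 1; 4 = 4·1 + 0 → gcd = 1
lcm = 85169·68921/gcd = 5869932649/1 = 5869932649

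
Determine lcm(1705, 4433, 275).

110825

1705 = 5 · 11 · 31; 4433 = 11 · 13 · 31; 275 = 5² · 11
lcm takes max exponent of each prime: 5² · 11 · 13 · 31 = 110825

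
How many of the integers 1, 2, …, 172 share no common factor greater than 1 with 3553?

138

3553 = 11·17·19. Inclusion–exclusion on these primes:
172 − ⌊172/11⌋ − ⌊172/17⌋ − ⌊172/19⌋ + ⌊172/187⌋ + ⌊172/209⌋ + ⌊172/323⌋ − ⌊172/3553⌋ = 138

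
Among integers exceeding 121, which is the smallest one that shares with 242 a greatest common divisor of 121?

363

Multiples of 121 above 121: 121·2, 121·3, … . Need the cofactor coprime to 242/121 = 2.
Checking s = 2, 3, … the first with gcd(s, 2) = 1 is s = 3, giving 363.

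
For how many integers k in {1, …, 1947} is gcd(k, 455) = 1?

1232

Prime factors of 455: 5, 7, 13. Count integers ≤ 1947 divisible by none of them.
By inclusion–exclusion: 1947 − ⌊1947/5⌋ − ⌊1947/7⌋ − ⌊1947/13⌋ + ⌊1947/35⌋ + ⌊1947/65⌋ + ⌊1947/91⌋ − ⌊1947/455⌋ = 1232.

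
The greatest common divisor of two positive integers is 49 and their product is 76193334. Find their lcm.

1554966

For any two positive integers, gcd × lcm equals their product. Hence lcm = 76193334 / 49 = 1554966.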